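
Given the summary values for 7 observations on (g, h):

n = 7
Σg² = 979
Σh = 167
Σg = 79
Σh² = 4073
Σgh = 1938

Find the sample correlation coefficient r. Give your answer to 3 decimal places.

0.605

r = (nΣgh − ΣgΣh) / √[(nΣg² − (Σg)²)(nΣh² − (Σh)²)]
Numerator: 7×1938 − 79×167 = 373
Denominator: √[(6853 − 6241)(28511 − 27889)] = √[612 × 622] = 616.9797
r = 373 / 616.9797 ≈ 0.605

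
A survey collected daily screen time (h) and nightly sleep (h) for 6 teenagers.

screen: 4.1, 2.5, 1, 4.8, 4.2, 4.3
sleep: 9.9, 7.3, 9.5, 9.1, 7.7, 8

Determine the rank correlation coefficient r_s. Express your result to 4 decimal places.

Rank screen: 3, 2, 1, 6, 4, 5
Rank sleep: 6, 1, 5, 4, 2, 3
d = rank(screen) − rank(sleep): -3, 1, -4, 2, 2, 2; Σd² = 38
ρ = 1 − 6Σd² / [n(n²−1)] = 1 − 6×38 / (6×35) = 1 − 228/210 ≈ -0.0857

-0.0857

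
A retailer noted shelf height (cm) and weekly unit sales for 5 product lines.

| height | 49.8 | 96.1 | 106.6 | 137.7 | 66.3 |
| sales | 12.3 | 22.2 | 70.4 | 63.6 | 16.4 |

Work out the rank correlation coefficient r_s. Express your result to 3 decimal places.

Rank height: 1, 3, 4, 5, 2
Rank sales: 1, 3, 5, 4, 2
d = rank(height) − rank(sales): 0, 0, -1, 1, 0; Σd² = 2
ρ = 1 − 6Σd² / [n(n²−1)] = 1 − 6×2 / (5×24) = 1 − 12/120 ≈ 0.900

0.900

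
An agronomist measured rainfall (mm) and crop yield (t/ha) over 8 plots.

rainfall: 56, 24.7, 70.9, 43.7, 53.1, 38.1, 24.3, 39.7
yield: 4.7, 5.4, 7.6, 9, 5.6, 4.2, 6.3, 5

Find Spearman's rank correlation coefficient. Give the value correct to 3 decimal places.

Rank rainfall: 7, 2, 8, 5, 6, 3, 1, 4
Rank yield: 2, 4, 7, 8, 5, 1, 6, 3
d = rank(rainfall) − rank(yield): 5, -2, 1, -3, 1, 2, -5, 1; Σd² = 70
ρ = 1 − 6Σd² / [n(n²−1)] = 1 − 6×70 / (8×63) = 1 − 420/504 ≈ 0.167

0.167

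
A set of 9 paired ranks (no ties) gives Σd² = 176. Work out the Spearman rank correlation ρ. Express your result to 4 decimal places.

ρ = 1 − 6Σd² / [n(n²−1)] = 1 − 6×176 / (9×80)
  = 1 − 1056/720 = 1 − 1.46667 ≈ -0.4667

-0.4667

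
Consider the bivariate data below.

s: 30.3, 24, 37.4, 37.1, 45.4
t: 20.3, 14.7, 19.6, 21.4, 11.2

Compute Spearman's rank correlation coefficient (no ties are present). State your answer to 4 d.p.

Rank s: 2, 1, 4, 3, 5
Rank t: 4, 2, 3, 5, 1
d = rank(s) − rank(t): -2, -1, 1, -2, 4; Σd² = 26
ρ = 1 − 6Σd² / [n(n²−1)] = 1 − 6×26 / (5×24) = 1 − 156/120 ≈ -0.3000

-0.3000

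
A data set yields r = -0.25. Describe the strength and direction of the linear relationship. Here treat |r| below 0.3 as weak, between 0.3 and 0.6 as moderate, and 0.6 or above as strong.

weak negative

r = -0.25 < 0 so the relationship is negative.
|r| = 0.25, which falls in the weak range.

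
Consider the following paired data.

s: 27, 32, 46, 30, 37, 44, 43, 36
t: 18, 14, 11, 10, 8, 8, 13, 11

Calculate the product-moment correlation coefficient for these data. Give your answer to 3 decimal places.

-0.530

n = 8, Σs = 295, Σt = 93, Σs² = 11219, Σt² = 1159, Σst = 3343
nΣst − ΣsΣt = 26744 − 27435 = -691
nΣs² − (Σs)² = 89752 − 87025 = 2727; nΣt² − (Σt)² = 9272 − 8649 = 623
r = -691 / √(2727 × 623) = -691 / 1303.4266 ≈ -0.530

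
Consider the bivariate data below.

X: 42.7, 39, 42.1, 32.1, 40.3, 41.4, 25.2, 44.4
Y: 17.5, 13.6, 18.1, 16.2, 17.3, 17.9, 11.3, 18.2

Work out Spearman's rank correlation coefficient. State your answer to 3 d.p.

Rank X: 7, 3, 6, 2, 4, 5, 1, 8
Rank Y: 5, 2, 7, 3, 4, 6, 1, 8
d = rank(X) − rank(Y): 2, 1, -1, -1, 0, -1, 0, 0; Σd² = 8
ρ = 1 − 6Σd² / [n(n²−1)] = 1 − 6×8 / (8×63) = 1 − 48/504 ≈ 0.905

0.905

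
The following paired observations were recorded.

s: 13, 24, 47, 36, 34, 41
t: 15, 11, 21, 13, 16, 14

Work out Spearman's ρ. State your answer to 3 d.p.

0.371

Rank s: 1, 2, 6, 4, 3, 5
Rank t: 4, 1, 6, 2, 5, 3
d = rank(s) − rank(t): -3, 1, 0, 2, -2, 2; Σd² = 22
ρ = 1 − 6Σd² / [n(n²−1)] = 1 − 6×22 / (6×35) = 1 − 132/210 ≈ 0.371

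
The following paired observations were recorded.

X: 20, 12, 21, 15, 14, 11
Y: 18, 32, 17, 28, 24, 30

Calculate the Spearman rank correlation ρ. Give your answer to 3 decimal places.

Rank X: 5, 2, 6, 4, 3, 1
Rank Y: 2, 6, 1, 4, 3, 5
d = rank(X) − rank(Y): 3, -4, 5, 0, 0, -4; Σd² = 66
ρ = 1 − 6Σd² / [n(n²−1)] = 1 − 6×66 / (6×35) = 1 − 396/210 ≈ -0.886

-0.886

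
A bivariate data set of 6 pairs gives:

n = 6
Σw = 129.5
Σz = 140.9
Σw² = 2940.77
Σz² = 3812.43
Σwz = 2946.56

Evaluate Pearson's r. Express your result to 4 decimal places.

-0.3489

r = (nΣwz − ΣwΣz) / √[(nΣw² − (Σw)²)(nΣz² − (Σz)²)]
Numerator: 6×2946.56 − 129.5×140.9 = -567.19
Denominator: √[(17644.62 − 16770.25)(22874.58 − 19852.81)] = √[874.37 × 3021.77] = 1625.4676
r = -567.19 / 1625.4676 ≈ -0.3489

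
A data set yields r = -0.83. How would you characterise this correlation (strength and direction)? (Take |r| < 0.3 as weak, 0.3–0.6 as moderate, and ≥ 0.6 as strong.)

r = -0.83 < 0 so the relationship is negative.
|r| = 0.83, which falls in the strong range.

strong negative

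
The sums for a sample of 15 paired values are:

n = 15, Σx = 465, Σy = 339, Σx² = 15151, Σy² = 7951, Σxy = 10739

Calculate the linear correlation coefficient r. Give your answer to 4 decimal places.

0.4982

r = (nΣxy − ΣxΣy) / √[(nΣx² − (Σx)²)(nΣy² − (Σy)²)]
Numerator: 15×10739 − 465×339 = 3450
Denominator: √[(227265 − 216225)(119265 − 114921)] = √[11040 × 4344] = 6925.1541
r = 3450 / 6925.1541 ≈ 0.4982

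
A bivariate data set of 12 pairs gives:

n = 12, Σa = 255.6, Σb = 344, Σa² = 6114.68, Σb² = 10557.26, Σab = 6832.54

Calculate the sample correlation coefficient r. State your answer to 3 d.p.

r = (nΣab − ΣaΣb) / √[(nΣa² − (Σa)²)(nΣb² − (Σb)²)]
Numerator: 12×6832.54 − 255.6×344 = -5935.92
Denominator: √[(73376.16 − 65331.36)(126687.12 − 118336)] = √[8044.8 × 8351.12] = 8196.5292
r = -5935.92 / 8196.5292 ≈ -0.724

-0.724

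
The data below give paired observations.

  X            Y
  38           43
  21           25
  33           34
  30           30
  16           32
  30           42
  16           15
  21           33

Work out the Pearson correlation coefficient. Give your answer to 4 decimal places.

0.7275

n = 8, ΣX = 205, ΣY = 254, ΣX² = 5727, ΣY² = 8632, ΣXY = 6886
nΣXY − ΣXΣY = 55088 − 52070 = 3018
nΣX² − (ΣX)² = 45816 − 42025 = 3791; nΣY² − (ΣY)² = 69056 − 64516 = 4540
r = 3018 / √(3791 × 4540) = 3018 / 4148.6311 ≈ 0.7275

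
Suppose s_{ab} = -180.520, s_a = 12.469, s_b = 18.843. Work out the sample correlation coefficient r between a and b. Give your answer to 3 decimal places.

r = Cov(a,b) / (s_a · s_b) = -180.520 / (12.469 × 18.843)
  = -180.520 / 234.9534 ≈ -0.768

-0.768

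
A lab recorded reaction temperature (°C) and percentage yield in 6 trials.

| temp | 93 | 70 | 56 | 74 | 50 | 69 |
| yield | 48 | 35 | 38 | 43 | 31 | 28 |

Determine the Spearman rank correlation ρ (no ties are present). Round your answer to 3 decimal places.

Rank temp: 6, 4, 2, 5, 1, 3
Rank yield: 6, 3, 4, 5, 2, 1
d = rank(temp) − rank(yield): 0, 1, -2, 0, -1, 2; Σd² = 10
ρ = 1 − 6Σd² / [n(n²−1)] = 1 − 6×10 / (6×35) = 1 − 60/210 ≈ 0.714

0.714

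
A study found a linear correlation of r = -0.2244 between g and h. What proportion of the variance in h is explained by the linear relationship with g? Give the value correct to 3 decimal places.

r² = (-0.2244)² = 0.050

0.050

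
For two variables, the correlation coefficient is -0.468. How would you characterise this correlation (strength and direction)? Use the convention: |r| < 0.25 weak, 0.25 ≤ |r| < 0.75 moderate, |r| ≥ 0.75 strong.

r = -0.468 < 0 so the relationship is negative.
|r| = 0.468, which falls in the moderate range.

moderate negative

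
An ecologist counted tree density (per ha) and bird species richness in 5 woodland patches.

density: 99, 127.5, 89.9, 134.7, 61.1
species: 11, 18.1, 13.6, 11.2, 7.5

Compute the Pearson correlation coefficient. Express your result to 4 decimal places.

0.6360

n = 5, Σx = 512.2, Σy = 61.4, Σx² = 56016.56, Σy² = 815.26, Σxy = 6586.28
nΣxy − ΣxΣy = 32931.4 − 31449.08 = 1482.32
nΣx² − (Σx)² = 280082.8 − 262348.84 = 17733.96; nΣy² − (Σy)² = 4076.3 − 3769.96 = 306.34
r = 1482.32 / √(17733.96 × 306.34) = 1482.32 / 2330.7984 ≈ 0.6360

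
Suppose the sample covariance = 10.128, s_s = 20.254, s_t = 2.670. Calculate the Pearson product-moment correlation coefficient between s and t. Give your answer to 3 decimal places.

r = Cov(s,t) / (s_s · s_t) = 10.128 / (20.254 × 2.670)
  = 10.128 / 54.0782 ≈ 0.187

0.187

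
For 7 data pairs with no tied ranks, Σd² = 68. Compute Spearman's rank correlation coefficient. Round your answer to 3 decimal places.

ρ = 1 − 6Σd² / [n(n²−1)] = 1 − 6×68 / (7×48)
  = 1 − 408/336 = 1 − 1.2143 ≈ -0.214

-0.214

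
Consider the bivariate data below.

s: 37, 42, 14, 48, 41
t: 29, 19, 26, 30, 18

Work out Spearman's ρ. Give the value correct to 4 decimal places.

0.2000

Rank s: 2, 4, 1, 5, 3
Rank t: 4, 2, 3, 5, 1
d = rank(s) − rank(t): -2, 2, -2, 0, 2; Σd² = 16
ρ = 1 − 6Σd² / [n(n²−1)] = 1 − 6×16 / (5×24) = 1 − 96/120 ≈ 0.2000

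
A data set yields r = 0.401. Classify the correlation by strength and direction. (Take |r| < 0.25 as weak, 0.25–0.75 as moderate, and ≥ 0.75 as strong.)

r = 0.401 > 0 so the relationship is positive.
|r| = 0.401, which falls in the moderate range.

moderate positive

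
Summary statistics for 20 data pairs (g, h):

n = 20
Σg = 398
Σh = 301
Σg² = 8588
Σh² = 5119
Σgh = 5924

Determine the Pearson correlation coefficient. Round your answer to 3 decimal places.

-0.105

r = (nΣgh − ΣgΣh) / √[(nΣg² − (Σg)²)(nΣh² − (Σh)²)]
Numerator: 20×5924 − 398×301 = -1318
Denominator: √[(171760 − 158404)(102380 − 90601)] = √[13356 × 11779] = 12542.7399
r = -1318 / 12542.7399 ≈ -0.105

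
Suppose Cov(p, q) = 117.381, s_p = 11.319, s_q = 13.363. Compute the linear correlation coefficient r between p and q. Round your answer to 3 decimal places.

r = Cov(p,q) / (s_p · s_q) = 117.381 / (11.319 × 13.363)
  = 117.381 / 151.2558 ≈ 0.776

0.776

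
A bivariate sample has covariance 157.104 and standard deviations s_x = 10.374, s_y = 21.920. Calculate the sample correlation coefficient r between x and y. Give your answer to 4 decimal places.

r = Cov(x,y) / (s_x · s_y) = 157.104 / (10.374 × 21.920)
  = 157.104 / 227.3981 ≈ 0.6909

0.6909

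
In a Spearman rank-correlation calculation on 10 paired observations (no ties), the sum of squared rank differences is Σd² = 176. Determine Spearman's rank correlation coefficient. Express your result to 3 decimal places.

ρ = 1 − 6Σd² / [n(n²−1)] = 1 − 6×176 / (10×99)
  = 1 − 1056/990 = 1 − 1.0667 ≈ -0.067

-0.067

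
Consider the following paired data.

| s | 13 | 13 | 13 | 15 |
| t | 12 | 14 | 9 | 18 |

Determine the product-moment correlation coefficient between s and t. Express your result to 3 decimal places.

0.839

n = 4, Σs = 54, Σt = 53, Σs² = 732, Σt² = 745, Σst = 725
nΣst − ΣsΣt = 2900 − 2862 = 38
nΣs² − (Σs)² = 2928 − 2916 = 12; nΣt² − (Σt)² = 2980 − 2809 = 171
r = 38 / √(12 × 171) = 38 / 45.2990 ≈ 0.839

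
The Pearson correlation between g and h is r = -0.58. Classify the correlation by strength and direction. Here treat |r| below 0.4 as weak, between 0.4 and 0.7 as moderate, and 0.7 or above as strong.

r = -0.58 < 0 so the relationship is negative.
|r| = 0.58, which falls in the moderate range.

moderate negative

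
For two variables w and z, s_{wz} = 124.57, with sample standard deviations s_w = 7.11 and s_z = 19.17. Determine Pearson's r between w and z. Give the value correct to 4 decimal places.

0.9139

r = Cov(w,z) / (s_w · s_z) = 124.57 / (7.11 × 19.17)
  = 124.57 / 136.2987 ≈ 0.9139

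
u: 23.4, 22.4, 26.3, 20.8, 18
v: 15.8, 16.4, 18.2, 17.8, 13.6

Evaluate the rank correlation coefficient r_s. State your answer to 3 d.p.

0.600

Rank u: 4, 3, 5, 2, 1
Rank v: 2, 3, 5, 4, 1
d = rank(u) − rank(v): 2, 0, 0, -2, 0; Σd² = 8
ρ = 1 − 6Σd² / [n(n²−1)] = 1 − 6×8 / (5×24) = 1 − 48/120 ≈ 0.600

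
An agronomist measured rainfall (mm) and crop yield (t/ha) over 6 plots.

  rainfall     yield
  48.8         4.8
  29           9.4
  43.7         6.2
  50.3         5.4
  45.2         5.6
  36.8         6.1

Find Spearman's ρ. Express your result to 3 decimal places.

Rank rainfall: 5, 1, 3, 6, 4, 2
Rank yield: 1, 6, 5, 2, 3, 4
d = rank(rainfall) − rank(yield): 4, -5, -2, 4, 1, -2; Σd² = 66
ρ = 1 − 6Σd² / [n(n²−1)] = 1 − 6×66 / (6×35) = 1 − 396/210 ≈ -0.886

-0.886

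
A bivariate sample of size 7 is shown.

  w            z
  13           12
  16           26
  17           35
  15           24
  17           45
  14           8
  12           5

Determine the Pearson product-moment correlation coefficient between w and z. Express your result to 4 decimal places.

n = 7, Σw = 104, Σz = 155, Σw² = 1568, Σz² = 4735, Σwz = 2464
nΣwz − ΣwΣz = 17248 − 16120 = 1128
nΣw² − (Σw)² = 10976 − 10816 = 160; nΣz² − (Σz)² = 33145 − 24025 = 9120
r = 1128 / √(160 × 9120) = 1128 / 1207.9735 ≈ 0.9338

0.9338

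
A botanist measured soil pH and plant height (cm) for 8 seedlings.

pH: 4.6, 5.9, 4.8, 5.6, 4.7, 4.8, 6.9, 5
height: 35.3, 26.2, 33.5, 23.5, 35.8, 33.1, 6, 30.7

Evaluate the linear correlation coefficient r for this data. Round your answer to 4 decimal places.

-0.9695

n = 8, Σx = 42.3, Σy = 224.1, Σx² = 228.11, Σy² = 6962.77, Σxy = 1131.4
nΣxy − ΣxΣy = 9051.2 − 9479.43 = -428.23
nΣx² − (Σx)² = 1824.88 − 1789.29 = 35.59; nΣy² − (Σy)² = 55702.16 − 50220.81 = 5481.35
r = -428.23 / √(35.59 × 5481.35) = -428.23 / 441.6800 ≈ -0.9695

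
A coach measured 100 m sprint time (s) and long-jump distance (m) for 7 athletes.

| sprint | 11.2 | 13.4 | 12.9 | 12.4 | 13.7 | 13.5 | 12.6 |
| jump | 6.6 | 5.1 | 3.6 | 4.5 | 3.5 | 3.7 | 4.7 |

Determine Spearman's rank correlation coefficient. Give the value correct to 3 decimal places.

-0.679

Rank sprint: 1, 5, 4, 2, 7, 6, 3
Rank jump: 7, 6, 2, 4, 1, 3, 5
d = rank(sprint) − rank(jump): -6, -1, 2, -2, 6, 3, -2; Σd² = 94
ρ = 1 − 6Σd² / [n(n²−1)] = 1 − 6×94 / (7×48) = 1 − 564/336 ≈ -0.679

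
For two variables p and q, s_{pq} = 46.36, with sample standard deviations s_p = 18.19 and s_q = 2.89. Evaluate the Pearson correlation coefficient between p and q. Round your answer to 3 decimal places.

0.882

r = Cov(p,q) / (s_p · s_q) = 46.36 / (18.19 × 2.89)
  = 46.36 / 52.5691 ≈ 0.882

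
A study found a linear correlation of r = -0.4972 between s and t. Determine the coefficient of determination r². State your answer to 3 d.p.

0.247

r² = (-0.4972)² = 0.247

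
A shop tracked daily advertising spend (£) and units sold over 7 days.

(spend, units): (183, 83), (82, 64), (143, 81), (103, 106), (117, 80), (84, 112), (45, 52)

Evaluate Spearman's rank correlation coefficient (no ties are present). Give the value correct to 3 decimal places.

Rank spend: 7, 2, 6, 4, 5, 3, 1
Rank units: 5, 2, 4, 6, 3, 7, 1
d = rank(spend) − rank(units): 2, 0, 2, -2, 2, -4, 0; Σd² = 32
ρ = 1 − 6Σd² / [n(n²−1)] = 1 − 6×32 / (7×48) = 1 − 192/336 ≈ 0.429

0.429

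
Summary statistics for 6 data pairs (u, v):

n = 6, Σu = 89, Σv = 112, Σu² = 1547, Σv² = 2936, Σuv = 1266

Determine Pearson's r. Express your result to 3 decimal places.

-0.903

r = (nΣuv − ΣuΣv) / √[(nΣu² − (Σu)²)(nΣv² − (Σv)²)]
Numerator: 6×1266 − 89×112 = -2372
Denominator: √[(9282 − 7921)(17616 − 12544)] = √[1361 × 5072] = 2627.3546
r = -2372 / 2627.3546 ≈ -0.903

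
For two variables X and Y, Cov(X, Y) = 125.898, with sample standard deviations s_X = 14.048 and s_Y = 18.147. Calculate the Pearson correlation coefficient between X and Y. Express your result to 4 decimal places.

r = Cov(X,Y) / (s_X · s_Y) = 125.898 / (14.048 × 18.147)
  = 125.898 / 254.9291 ≈ 0.4939

0.4939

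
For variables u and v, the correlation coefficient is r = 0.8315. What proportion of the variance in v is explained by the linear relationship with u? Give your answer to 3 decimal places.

0.691

r² = (0.8315)² = 0.691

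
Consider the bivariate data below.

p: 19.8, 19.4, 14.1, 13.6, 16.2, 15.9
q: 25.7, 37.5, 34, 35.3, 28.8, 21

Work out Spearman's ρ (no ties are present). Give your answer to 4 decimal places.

-0.2000

Rank p: 6, 5, 2, 1, 4, 3
Rank q: 2, 6, 4, 5, 3, 1
d = rank(p) − rank(q): 4, -1, -2, -4, 1, 2; Σd² = 42
ρ = 1 − 6Σd² / [n(n²−1)] = 1 − 6×42 / (6×35) = 1 − 252/210 ≈ -0.2000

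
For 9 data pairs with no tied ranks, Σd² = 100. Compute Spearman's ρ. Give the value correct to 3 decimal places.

0.167

ρ = 1 − 6Σd² / [n(n²−1)] = 1 − 6×100 / (9×80)
  = 1 − 600/720 = 1 − 0.8333 ≈ 0.167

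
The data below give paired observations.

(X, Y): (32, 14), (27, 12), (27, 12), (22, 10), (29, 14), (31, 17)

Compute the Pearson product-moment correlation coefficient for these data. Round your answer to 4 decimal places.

0.8613

n = 6, ΣX = 168, ΣY = 79, ΣX² = 4768, ΣY² = 1069, ΣXY = 2249
nΣXY − ΣXΣY = 13494 − 13272 = 222
nΣX² − (ΣX)² = 28608 − 28224 = 384; nΣY² − (ΣY)² = 6414 − 6241 = 173
r = 222 / √(384 × 173) = 222 / 257.7441 ≈ 0.8613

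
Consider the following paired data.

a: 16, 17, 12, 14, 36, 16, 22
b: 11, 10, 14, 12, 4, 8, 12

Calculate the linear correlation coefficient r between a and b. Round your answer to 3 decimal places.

-0.819

n = 7, Σa = 133, Σb = 71, Σa² = 2921, Σb² = 785, Σab = 1218
nΣab − ΣaΣb = 8526 − 9443 = -917
nΣa² − (Σa)² = 20447 − 17689 = 2758; nΣb² − (Σb)² = 5495 − 5041 = 454
r = -917 / √(2758 × 454) = -917 / 1118.9870 ≈ -0.819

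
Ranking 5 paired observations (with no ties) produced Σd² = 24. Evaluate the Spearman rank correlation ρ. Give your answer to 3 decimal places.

-0.200

ρ = 1 − 6Σd² / [n(n²−1)] = 1 − 6×24 / (5×24)
  = 1 − 144/120 = 1 − 1.2000 ≈ -0.200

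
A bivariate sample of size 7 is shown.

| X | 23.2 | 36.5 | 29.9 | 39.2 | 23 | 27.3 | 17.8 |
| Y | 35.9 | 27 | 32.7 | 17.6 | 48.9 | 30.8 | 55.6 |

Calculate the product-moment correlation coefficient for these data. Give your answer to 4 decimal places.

-0.9196

n = 7, ΣX = 196.9, ΣY = 248.5, ΣX² = 5892.27, ΣY² = 9828.07, ΣXY = 6441.25
nΣXY − ΣXΣY = 45088.75 − 48929.65 = -3840.9
nΣX² − (ΣX)² = 41245.89 − 38769.61 = 2476.28; nΣY² − (ΣY)² = 68796.49 − 61752.25 = 7044.24
r = -3840.9 / √(2476.28 × 7044.24) = -3840.9 / 4176.5429 ≈ -0.9196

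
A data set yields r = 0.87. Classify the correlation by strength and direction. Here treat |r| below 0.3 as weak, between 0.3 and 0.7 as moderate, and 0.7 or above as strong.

strong positive

r = 0.87 > 0 so the relationship is positive.
|r| = 0.87, which falls in the strong range.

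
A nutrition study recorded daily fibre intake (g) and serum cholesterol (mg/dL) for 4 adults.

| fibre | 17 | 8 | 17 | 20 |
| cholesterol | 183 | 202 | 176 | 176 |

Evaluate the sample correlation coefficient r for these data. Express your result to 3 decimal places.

-0.963

n = 4, Σx = 62, Σy = 737, Σx² = 1042, Σy² = 136245, Σxy = 11239
nΣxy − ΣxΣy = 44956 − 45694 = -738
nΣx² − (Σx)² = 4168 − 3844 = 324; nΣy² − (Σy)² = 544980 − 543169 = 1811
r = -738 / √(324 × 1811) = -738 / 766.0052 ≈ -0.963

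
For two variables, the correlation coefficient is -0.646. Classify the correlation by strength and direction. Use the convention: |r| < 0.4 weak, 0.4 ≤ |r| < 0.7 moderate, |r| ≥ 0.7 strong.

r = -0.646 < 0 so the relationship is negative.
|r| = 0.646, which falls in the moderate range.

moderate negative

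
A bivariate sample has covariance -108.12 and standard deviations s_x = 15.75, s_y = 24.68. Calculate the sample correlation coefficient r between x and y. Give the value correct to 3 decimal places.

r = Cov(x,y) / (s_x · s_y) = -108.12 / (15.75 × 24.68)
  = -108.12 / 388.7100 ≈ -0.278

-0.278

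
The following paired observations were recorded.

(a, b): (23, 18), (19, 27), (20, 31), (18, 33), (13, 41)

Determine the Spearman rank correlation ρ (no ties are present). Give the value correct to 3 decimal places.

Rank a: 5, 3, 4, 2, 1
Rank b: 1, 2, 3, 4, 5
d = rank(a) − rank(b): 4, 1, 1, -2, -4; Σd² = 38
ρ = 1 − 6Σd² / [n(n²−1)] = 1 − 6×38 / (5×24) = 1 − 228/120 ≈ -0.900

-0.900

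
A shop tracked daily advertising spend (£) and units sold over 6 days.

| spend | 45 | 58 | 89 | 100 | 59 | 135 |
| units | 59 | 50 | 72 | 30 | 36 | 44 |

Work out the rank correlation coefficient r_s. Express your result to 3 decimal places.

Rank spend: 1, 2, 4, 5, 3, 6
Rank units: 5, 4, 6, 1, 2, 3
d = rank(spend) − rank(units): -4, -2, -2, 4, 1, 3; Σd² = 50
ρ = 1 − 6Σd² / [n(n²−1)] = 1 − 6×50 / (6×35) = 1 − 300/210 ≈ -0.429

-0.429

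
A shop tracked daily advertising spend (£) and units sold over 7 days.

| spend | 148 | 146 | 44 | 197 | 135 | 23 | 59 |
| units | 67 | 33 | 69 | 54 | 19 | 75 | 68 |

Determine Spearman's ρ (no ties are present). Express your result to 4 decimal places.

Rank spend: 6, 5, 2, 7, 4, 1, 3
Rank units: 4, 2, 6, 3, 1, 7, 5
d = rank(spend) − rank(units): 2, 3, -4, 4, 3, -6, -2; Σd² = 94
ρ = 1 − 6Σd² / [n(n²−1)] = 1 − 6×94 / (7×48) = 1 − 564/336 ≈ -0.6786

-0.6786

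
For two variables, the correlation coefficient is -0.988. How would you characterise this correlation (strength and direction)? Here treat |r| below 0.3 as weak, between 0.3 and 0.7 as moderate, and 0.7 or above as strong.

r = -0.988 < 0 so the relationship is negative.
|r| = 0.988, which falls in the strong range.

strong negative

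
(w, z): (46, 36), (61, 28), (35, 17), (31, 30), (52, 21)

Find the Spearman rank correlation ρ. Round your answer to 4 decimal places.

Rank w: 3, 5, 2, 1, 4
Rank z: 5, 3, 1, 4, 2
d = rank(w) − rank(z): -2, 2, 1, -3, 2; Σd² = 22
ρ = 1 − 6Σd² / [n(n²−1)] = 1 − 6×22 / (5×24) = 1 − 132/120 ≈ -0.1000

-0.1000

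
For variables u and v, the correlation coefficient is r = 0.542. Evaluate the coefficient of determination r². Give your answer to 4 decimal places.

0.2938

r² = (0.542)² = 0.2938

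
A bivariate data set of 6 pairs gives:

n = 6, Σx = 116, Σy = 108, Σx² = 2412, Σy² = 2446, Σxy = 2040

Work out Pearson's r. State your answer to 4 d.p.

r = (nΣxy − ΣxΣy) / √[(nΣx² − (Σx)²)(nΣy² − (Σy)²)]
Numerator: 6×2040 − 116×108 = -288
Denominator: √[(14472 − 13456)(14676 − 11664)] = √[1016 × 3012] = 1749.3404
r = -288 / 1749.3404 ≈ -0.1646

-0.1646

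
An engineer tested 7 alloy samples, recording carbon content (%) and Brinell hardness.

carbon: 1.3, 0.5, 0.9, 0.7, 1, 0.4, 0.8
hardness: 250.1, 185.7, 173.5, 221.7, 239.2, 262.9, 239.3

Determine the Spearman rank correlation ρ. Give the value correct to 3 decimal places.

Rank carbon: 7, 2, 5, 3, 6, 1, 4
Rank hardness: 6, 2, 1, 3, 4, 7, 5
d = rank(carbon) − rank(hardness): 1, 0, 4, 0, 2, -6, -1; Σd² = 58
ρ = 1 − 6Σd² / [n(n²−1)] = 1 − 6×58 / (7×48) = 1 − 348/336 ≈ -0.036

-0.036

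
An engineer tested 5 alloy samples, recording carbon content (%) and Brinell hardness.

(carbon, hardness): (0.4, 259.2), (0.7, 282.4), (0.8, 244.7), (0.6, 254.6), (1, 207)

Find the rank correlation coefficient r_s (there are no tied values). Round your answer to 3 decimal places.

-0.700

Rank carbon: 1, 3, 4, 2, 5
Rank hardness: 4, 5, 2, 3, 1
d = rank(carbon) − rank(hardness): -3, -2, 2, -1, 4; Σd² = 34
ρ = 1 − 6Σd² / [n(n²−1)] = 1 − 6×34 / (5×24) = 1 − 204/120 ≈ -0.700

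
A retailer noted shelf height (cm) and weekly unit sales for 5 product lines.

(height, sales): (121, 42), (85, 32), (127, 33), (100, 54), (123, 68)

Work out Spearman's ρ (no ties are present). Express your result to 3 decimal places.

0.300

Rank height: 3, 1, 5, 2, 4
Rank sales: 3, 1, 2, 4, 5
d = rank(height) − rank(sales): 0, 0, 3, -2, -1; Σd² = 14
ρ = 1 − 6Σd² / [n(n²−1)] = 1 − 6×14 / (5×24) = 1 − 84/120 ≈ 0.300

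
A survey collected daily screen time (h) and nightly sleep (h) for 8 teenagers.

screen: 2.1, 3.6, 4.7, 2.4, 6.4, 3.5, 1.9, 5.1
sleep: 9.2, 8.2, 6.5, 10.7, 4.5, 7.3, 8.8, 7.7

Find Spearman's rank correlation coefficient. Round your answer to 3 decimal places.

Rank screen: 2, 5, 6, 3, 8, 4, 1, 7
Rank sleep: 7, 5, 2, 8, 1, 3, 6, 4
d = rank(screen) − rank(sleep): -5, 0, 4, -5, 7, 1, -5, 3; Σd² = 150
ρ = 1 − 6Σd² / [n(n²−1)] = 1 − 6×150 / (8×63) = 1 − 900/504 ≈ -0.786

-0.786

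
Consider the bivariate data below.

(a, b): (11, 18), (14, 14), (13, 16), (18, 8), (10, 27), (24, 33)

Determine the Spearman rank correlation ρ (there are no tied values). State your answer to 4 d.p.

Rank a: 2, 4, 3, 5, 1, 6
Rank b: 4, 2, 3, 1, 5, 6
d = rank(a) − rank(b): -2, 2, 0, 4, -4, 0; Σd² = 40
ρ = 1 − 6Σd² / [n(n²−1)] = 1 − 6×40 / (6×35) = 1 − 240/210 ≈ -0.1429

-0.1429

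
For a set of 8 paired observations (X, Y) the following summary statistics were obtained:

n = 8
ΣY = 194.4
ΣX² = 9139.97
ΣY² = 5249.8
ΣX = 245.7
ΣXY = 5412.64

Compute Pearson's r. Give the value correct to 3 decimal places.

-0.609

r = (nΣXY − ΣXΣY) / √[(nΣX² − (ΣX)²)(nΣY² − (ΣY)²)]
Numerator: 8×5412.64 − 245.7×194.4 = -4462.96
Denominator: √[(73119.76 − 60368.49)(41998.4 − 37791.36)] = √[12751.27 × 4207.04] = 7324.2817
r = -4462.96 / 7324.2817 ≈ -0.609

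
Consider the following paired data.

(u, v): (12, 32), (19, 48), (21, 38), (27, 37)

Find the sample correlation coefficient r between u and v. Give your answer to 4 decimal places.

0.2553

n = 4, Σu = 79, Σv = 155, Σu² = 1675, Σv² = 6141, Σuv = 3093
nΣuv − ΣuΣv = 12372 − 12245 = 127
nΣu² − (Σu)² = 6700 − 6241 = 459; nΣv² − (Σv)² = 24564 − 24025 = 539
r = 127 / √(459 × 539) = 127 / 497.3942 ≈ 0.2553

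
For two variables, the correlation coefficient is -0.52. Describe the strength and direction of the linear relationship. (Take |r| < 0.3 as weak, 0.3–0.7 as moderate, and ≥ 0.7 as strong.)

moderate negative

r = -0.52 < 0 so the relationship is negative.
|r| = 0.52, which falls in the moderate range.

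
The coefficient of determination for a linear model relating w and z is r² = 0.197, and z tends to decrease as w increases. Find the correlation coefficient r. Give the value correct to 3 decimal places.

|r| = √0.197 = 0.444
The association is negative, so r = −0.444.

-0.444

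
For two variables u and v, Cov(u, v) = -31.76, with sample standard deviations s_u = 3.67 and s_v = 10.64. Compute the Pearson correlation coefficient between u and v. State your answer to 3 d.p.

-0.813

r = Cov(u,v) / (s_u · s_v) = -31.76 / (3.67 × 10.64)
  = -31.76 / 39.0488 ≈ -0.813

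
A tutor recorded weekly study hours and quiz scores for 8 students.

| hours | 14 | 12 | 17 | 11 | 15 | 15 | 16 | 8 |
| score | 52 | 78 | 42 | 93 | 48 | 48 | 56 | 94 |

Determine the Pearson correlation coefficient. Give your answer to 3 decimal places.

-0.928

n = 8, Σx = 108, Σy = 511, Σx² = 1520, Σy² = 35781, Σxy = 6489
nΣxy − ΣxΣy = 51912 − 55188 = -3276
nΣx² − (Σx)² = 12160 − 11664 = 496; nΣy² − (Σy)² = 286248 − 261121 = 25127
r = -3276 / √(496 × 25127) = -3276 / 3530.2963 ≈ -0.928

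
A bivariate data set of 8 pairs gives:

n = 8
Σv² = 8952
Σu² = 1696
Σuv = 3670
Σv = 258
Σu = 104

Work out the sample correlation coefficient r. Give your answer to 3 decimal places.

r = (nΣuv − ΣuΣv) / √[(nΣu² − (Σu)²)(nΣv² − (Σv)²)]
Numerator: 8×3670 − 104×258 = 2528
Denominator: √[(13568 − 10816)(71616 − 66564)] = √[2752 × 5052] = 3728.6866
r = 2528 / 3728.6866 ≈ 0.678

0.678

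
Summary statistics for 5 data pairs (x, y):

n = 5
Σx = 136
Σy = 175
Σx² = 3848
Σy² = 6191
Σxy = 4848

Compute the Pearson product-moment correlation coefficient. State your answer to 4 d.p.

0.8880

r = (nΣxy − ΣxΣy) / √[(nΣx² − (Σx)²)(nΣy² − (Σy)²)]
Numerator: 5×4848 − 136×175 = 440
Denominator: √[(19240 − 18496)(30955 − 30625)] = √[744 × 330] = 495.4997
r = 440 / 495.4997 ≈ 0.8880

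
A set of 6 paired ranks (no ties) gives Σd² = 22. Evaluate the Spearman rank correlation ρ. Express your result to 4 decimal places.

0.3714

ρ = 1 − 6Σd² / [n(n²−1)] = 1 − 6×22 / (6×35)
  = 1 − 132/210 = 1 − 0.62857 ≈ 0.3714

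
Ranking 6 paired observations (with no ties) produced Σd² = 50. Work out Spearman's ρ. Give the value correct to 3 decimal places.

ρ = 1 − 6Σd² / [n(n²−1)] = 1 − 6×50 / (6×35)
  = 1 − 300/210 = 1 − 1.4286 ≈ -0.429

-0.429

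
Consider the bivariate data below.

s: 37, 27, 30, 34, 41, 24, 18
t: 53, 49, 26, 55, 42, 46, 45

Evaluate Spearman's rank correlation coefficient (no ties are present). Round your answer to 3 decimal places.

Rank s: 6, 3, 4, 5, 7, 2, 1
Rank t: 6, 5, 1, 7, 2, 4, 3
d = rank(s) − rank(t): 0, -2, 3, -2, 5, -2, -2; Σd² = 50
ρ = 1 − 6Σd² / [n(n²−1)] = 1 − 6×50 / (7×48) = 1 − 300/336 ≈ 0.107

0.107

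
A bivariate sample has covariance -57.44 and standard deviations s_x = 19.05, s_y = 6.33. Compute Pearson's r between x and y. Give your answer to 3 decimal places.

-0.476

r = Cov(x,y) / (s_x · s_y) = -57.44 / (19.05 × 6.33)
  = -57.44 / 120.5865 ≈ -0.476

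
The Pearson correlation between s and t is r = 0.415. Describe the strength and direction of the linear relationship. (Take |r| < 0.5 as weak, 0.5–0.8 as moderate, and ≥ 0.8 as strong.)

r = 0.415 > 0 so the relationship is positive.
|r| = 0.415, which falls in the weak range.

weak positive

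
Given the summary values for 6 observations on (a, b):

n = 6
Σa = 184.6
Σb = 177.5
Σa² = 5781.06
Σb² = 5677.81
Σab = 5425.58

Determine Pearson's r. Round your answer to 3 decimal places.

-0.171

r = (nΣab − ΣaΣb) / √[(nΣa² − (Σa)²)(nΣb² − (Σb)²)]
Numerator: 6×5425.58 − 184.6×177.5 = -213.02
Denominator: √[(34686.36 − 34077.16)(34066.86 − 31506.25)] = √[609.2 × 2560.61] = 1248.9690
r = -213.02 / 1248.9690 ≈ -0.171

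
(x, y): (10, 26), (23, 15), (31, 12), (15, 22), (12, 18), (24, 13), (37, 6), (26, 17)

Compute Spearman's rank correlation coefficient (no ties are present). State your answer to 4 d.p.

-0.9048

Rank x: 1, 4, 7, 3, 2, 5, 8, 6
Rank y: 8, 4, 2, 7, 6, 3, 1, 5
d = rank(x) − rank(y): -7, 0, 5, -4, -4, 2, 7, 1; Σd² = 160
ρ = 1 − 6Σd² / [n(n²−1)] = 1 − 6×160 / (8×63) = 1 − 960/504 ≈ -0.9048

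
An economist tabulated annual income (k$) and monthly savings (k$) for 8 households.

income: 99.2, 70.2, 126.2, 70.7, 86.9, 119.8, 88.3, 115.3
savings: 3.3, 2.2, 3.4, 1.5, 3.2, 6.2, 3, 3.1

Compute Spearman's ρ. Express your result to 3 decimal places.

0.833

Rank income: 5, 1, 8, 2, 3, 7, 4, 6
Rank savings: 6, 2, 7, 1, 5, 8, 3, 4
d = rank(income) − rank(savings): -1, -1, 1, 1, -2, -1, 1, 2; Σd² = 14
ρ = 1 − 6Σd² / [n(n²−1)] = 1 − 6×14 / (8×63) = 1 − 84/504 ≈ 0.833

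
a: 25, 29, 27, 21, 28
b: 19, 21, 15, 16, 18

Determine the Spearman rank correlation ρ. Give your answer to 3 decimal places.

Rank a: 2, 5, 3, 1, 4
Rank b: 4, 5, 1, 2, 3
d = rank(a) − rank(b): -2, 0, 2, -1, 1; Σd² = 10
ρ = 1 − 6Σd² / [n(n²−1)] = 1 − 6×10 / (5×24) = 1 − 60/120 ≈ 0.500

0.500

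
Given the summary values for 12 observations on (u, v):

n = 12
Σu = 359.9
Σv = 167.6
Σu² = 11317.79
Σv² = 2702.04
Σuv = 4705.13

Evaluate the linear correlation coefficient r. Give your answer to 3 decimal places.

r = (nΣuv − ΣuΣv) / √[(nΣu² − (Σu)²)(nΣv² − (Σv)²)]
Numerator: 12×4705.13 − 359.9×167.6 = -3857.68
Denominator: √[(135813.48 − 129528.01)(32424.48 − 28089.76)] = √[6285.47 × 4334.72] = 5219.7464
r = -3857.68 / 5219.7464 ≈ -0.739

-0.739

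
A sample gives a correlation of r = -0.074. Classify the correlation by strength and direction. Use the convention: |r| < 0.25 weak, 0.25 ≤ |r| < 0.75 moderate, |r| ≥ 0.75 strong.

r = -0.074 < 0 so the relationship is negative.
|r| = 0.074, which falls in the weak range.

weak negative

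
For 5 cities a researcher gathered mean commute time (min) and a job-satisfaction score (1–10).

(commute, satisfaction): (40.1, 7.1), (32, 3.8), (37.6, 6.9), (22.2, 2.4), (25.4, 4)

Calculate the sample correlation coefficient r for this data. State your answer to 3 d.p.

n = 5, Σx = 157.3, Σy = 24.2, Σx² = 5183.77, Σy² = 134.22, Σxy = 820.63
nΣxy − ΣxΣy = 4103.15 − 3806.66 = 296.49
nΣx² − (Σx)² = 25918.85 − 24743.29 = 1175.56; nΣy² − (Σy)² = 671.1 − 585.64 = 85.46
r = 296.49 / √(1175.56 × 85.46) = 296.49 / 316.9596 ≈ 0.935

0.935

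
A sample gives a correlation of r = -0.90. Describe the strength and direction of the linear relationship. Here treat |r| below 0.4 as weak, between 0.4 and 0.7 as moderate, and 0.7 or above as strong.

r = -0.90 < 0 so the relationship is negative.
|r| = 0.90, which falls in the strong range.

strong negative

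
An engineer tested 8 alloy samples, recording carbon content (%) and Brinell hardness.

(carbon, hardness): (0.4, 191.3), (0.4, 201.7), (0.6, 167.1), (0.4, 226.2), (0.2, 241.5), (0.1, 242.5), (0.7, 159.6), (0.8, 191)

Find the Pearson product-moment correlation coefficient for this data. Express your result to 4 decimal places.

-0.8369

n = 8, Σx = 3.6, Σy = 1620.9, Σx² = 2.02, Σy² = 335449.09, Σxy = 685.01
nΣxy − ΣxΣy = 5480.08 − 5835.24 = -355.16
nΣx² − (Σx)² = 16.16 − 12.96 = 3.2; nΣy² − (Σy)² = 2683592.72 − 2627316.81 = 56275.91
r = -355.16 / √(3.2 × 56275.91) = -355.16 / 424.3618 ≈ -0.8369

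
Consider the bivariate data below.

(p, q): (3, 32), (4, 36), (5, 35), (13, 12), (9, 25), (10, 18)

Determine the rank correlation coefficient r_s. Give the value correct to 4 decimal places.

-0.8286

Rank p: 1, 2, 3, 6, 4, 5
Rank q: 4, 6, 5, 1, 3, 2
d = rank(p) − rank(q): -3, -4, -2, 5, 1, 3; Σd² = 64
ρ = 1 − 6Σd² / [n(n²−1)] = 1 − 6×64 / (6×35) = 1 − 384/210 ≈ -0.8286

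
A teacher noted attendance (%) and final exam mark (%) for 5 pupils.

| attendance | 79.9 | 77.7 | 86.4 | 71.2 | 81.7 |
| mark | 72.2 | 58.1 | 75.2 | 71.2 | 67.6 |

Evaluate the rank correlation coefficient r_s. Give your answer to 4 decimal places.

Rank attendance: 3, 2, 5, 1, 4
Rank mark: 4, 1, 5, 3, 2
d = rank(attendance) − rank(mark): -1, 1, 0, -2, 2; Σd² = 10
ρ = 1 − 6Σd² / [n(n²−1)] = 1 − 6×10 / (5×24) = 1 − 60/120 ≈ 0.5000

0.5000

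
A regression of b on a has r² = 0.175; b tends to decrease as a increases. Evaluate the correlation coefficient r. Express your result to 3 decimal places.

|r| = √0.175 = 0.418
The association is negative, so r = −0.418.

-0.418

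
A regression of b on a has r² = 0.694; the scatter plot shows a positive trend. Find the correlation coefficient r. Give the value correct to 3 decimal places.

|r| = √0.694 = 0.833
The association is positive, so r = 0.833.

0.833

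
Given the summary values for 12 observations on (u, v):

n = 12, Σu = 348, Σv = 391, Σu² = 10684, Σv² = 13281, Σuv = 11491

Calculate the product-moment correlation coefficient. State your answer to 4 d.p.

r = (nΣuv − ΣuΣv) / √[(nΣu² − (Σu)²)(nΣv² − (Σv)²)]
Numerator: 12×11491 − 348×391 = 1824
Denominator: √[(128208 − 121104)(159372 − 152881)] = √[7104 × 6491] = 6790.5864
r = 1824 / 6790.5864 ≈ 0.2686

0.2686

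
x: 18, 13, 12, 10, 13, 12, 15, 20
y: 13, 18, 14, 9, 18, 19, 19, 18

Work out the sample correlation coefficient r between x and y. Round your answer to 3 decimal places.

n = 8, Σx = 113, Σy = 128, Σx² = 1675, Σy² = 2140, Σxy = 1833
nΣxy − ΣxΣy = 14664 − 14464 = 200
nΣx² − (Σx)² = 13400 − 12769 = 631; nΣy² − (Σy)² = 17120 − 16384 = 736
r = 200 / √(631 × 736) = 200 / 681.4807 ≈ 0.293

0.293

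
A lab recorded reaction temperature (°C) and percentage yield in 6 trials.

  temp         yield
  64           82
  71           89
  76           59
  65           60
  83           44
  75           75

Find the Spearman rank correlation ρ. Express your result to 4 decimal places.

-0.7143

Rank temp: 1, 3, 5, 2, 6, 4
Rank yield: 5, 6, 2, 3, 1, 4
d = rank(temp) − rank(yield): -4, -3, 3, -1, 5, 0; Σd² = 60
ρ = 1 − 6Σd² / [n(n²−1)] = 1 − 6×60 / (6×35) = 1 − 360/210 ≈ -0.7143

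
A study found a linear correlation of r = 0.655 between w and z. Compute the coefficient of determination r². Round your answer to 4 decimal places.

r² = (0.655)² = 0.4290

0.4290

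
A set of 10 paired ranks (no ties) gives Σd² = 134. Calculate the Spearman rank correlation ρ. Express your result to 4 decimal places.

0.1879

ρ = 1 − 6Σd² / [n(n²−1)] = 1 − 6×134 / (10×99)
  = 1 − 804/990 = 1 − 0.81212 ≈ 0.1879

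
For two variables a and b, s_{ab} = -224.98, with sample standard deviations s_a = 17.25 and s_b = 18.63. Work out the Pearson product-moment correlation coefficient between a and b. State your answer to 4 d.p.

r = Cov(a,b) / (s_a · s_b) = -224.98 / (17.25 × 18.63)
  = -224.98 / 321.3675 ≈ -0.7001

-0.7001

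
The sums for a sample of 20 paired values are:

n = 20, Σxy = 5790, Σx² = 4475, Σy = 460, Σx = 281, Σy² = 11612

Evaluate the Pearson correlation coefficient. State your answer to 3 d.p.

r = (nΣxy − ΣxΣy) / √[(nΣx² − (Σx)²)(nΣy² − (Σy)²)]
Numerator: 20×5790 − 281×460 = -13460
Denominator: √[(89500 − 78961)(232240 − 211600)] = √[10539 × 20640] = 14748.7274
r = -13460 / 14748.7274 ≈ -0.913

-0.913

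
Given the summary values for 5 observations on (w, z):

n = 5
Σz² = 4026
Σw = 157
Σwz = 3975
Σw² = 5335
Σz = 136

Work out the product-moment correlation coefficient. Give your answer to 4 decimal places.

r = (nΣwz − ΣwΣz) / √[(nΣw² − (Σw)²)(nΣz² − (Σz)²)]
Numerator: 5×3975 − 157×136 = -1477
Denominator: √[(26675 − 24649)(20130 − 18496)] = √[2026 × 1634] = 1819.4736
r = -1477 / 1819.4736 ≈ -0.8118

-0.8118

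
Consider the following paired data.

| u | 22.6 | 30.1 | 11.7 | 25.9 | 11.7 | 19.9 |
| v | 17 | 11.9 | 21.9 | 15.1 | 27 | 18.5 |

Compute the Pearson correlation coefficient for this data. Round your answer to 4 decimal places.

-0.9520

n = 6, Σu = 121.9, Σv = 111.4, Σu² = 2757.37, Σv² = 2209.48, Σuv = 2073.76
nΣuv − ΣuΣv = 12442.56 − 13579.66 = -1137.1
nΣu² − (Σu)² = 16544.22 − 14859.61 = 1684.61; nΣv² − (Σv)² = 13256.88 − 12409.96 = 846.92
r = -1137.1 / √(1684.61 × 846.92) = -1137.1 / 1194.4580 ≈ -0.9520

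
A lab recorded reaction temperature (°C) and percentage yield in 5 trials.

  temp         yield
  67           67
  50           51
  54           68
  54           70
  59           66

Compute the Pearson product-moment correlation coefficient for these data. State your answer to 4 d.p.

n = 5, Σx = 284, Σy = 322, Σx² = 16302, Σy² = 20970, Σxy = 18385
nΣxy − ΣxΣy = 91925 − 91448 = 477
nΣx² − (Σx)² = 81510 − 80656 = 854; nΣy² − (Σy)² = 104850 − 103684 = 1166
r = 477 / √(854 × 1166) = 477 / 997.8798 ≈ 0.4780

0.4780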